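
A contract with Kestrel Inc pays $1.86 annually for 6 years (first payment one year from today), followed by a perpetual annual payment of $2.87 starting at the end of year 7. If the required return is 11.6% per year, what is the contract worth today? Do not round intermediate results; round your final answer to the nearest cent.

$20.54

PV of 6-year annuity: $1.86 × [1 − (1+0.116)^−6] / 0.116 = 7.73464
Perpetuity value at year 6: $2.87 / 0.116 = 24.74138
PV of perpetuity: 24.74138 / (1+0.116)^6 = 12.80674
Total PV = 7.73464 + 12.80674 = 20.54139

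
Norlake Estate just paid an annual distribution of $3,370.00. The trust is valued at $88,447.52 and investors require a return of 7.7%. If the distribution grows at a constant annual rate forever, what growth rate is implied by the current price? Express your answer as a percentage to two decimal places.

P = D₀(1+g)/(r−g) ⇒ P(r−g) = D₀(1+g) ⇒ g(P+D₀) = P·r − D₀
g = (P·r − D₀)/(P + D₀) = ($88,447.52×0.077 − $3,370.00) / ($88,447.52 + $3,370.00) = 0.037471

3.75%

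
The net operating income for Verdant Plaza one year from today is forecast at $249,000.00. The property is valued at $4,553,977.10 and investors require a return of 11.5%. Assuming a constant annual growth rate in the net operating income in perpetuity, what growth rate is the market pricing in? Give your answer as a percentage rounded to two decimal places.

6.03%

P = D₁/(r−g) ⇒ g = r − D₁/P = 0.115 − $249,000.00/$4,553,977.10 = 0.060323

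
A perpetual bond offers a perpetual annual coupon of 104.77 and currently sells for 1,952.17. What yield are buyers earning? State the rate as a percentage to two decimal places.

P = C/r ⇒ r = C/P = 104.77/1,952.17 = 0.053668

5.37%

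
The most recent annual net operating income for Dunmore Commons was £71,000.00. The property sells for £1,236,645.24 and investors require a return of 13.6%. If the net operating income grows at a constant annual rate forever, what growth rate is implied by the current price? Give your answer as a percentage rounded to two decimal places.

P = D₀(1+g)/(r−g) ⇒ P(r−g) = D₀(1+g) ⇒ g(P+D₀) = P·r − D₀
g = (P·r − D₀)/(P + D₀) = (£1,236,645.24×0.136 − £71,000.00) / (£1,236,645.24 + £71,000.00) = 0.074320

7.43%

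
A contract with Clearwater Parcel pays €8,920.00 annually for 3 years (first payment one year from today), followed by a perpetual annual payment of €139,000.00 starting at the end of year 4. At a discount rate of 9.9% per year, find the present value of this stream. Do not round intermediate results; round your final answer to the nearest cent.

PV of 3-year annuity: €8,920.00 × [1 − (1+0.099)^−3] / 0.099 = 22221.83085
Perpetuity value at year 3: €139,000.00 / 0.099 = 1404040.40404
PV of perpetuity: 1404040.40404 / (1+0.099)^3 = 1057758.51081
Total PV = 22221.83085 + 1057758.51081 = 1079980.34166

€1079980.34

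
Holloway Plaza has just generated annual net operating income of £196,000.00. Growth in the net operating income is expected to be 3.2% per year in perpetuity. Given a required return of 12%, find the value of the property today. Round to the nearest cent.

£2298545.45

D₁ = D₀ × (1 + g) = £196,000.00 × 1.032 = £202,272.0000
Growing perpetuity: P = D₁ / (r − g) = £202,272.0000 / (0.12 − 0.032) = £2,298,545.45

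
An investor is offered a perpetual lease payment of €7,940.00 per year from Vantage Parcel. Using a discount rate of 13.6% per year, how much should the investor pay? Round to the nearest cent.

€58382.35

Level perpetuity: PV = C / r = €7,940.00 / 0.136 = €58,382.35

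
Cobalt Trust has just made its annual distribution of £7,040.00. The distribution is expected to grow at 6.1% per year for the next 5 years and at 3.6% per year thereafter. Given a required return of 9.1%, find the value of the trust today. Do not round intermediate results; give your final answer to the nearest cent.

D_1 = 7469.44000
D_2 = 7925.07584
D_3 = 8408.50547
D_4 = 8921.42430
D_5 = 9465.63118
Terminal value at year 5: TV = D_5×(1+g_2)/(r−g_2) = 9806.39390/0.055 = 178298.07099
P_0 = D_1/(1+r)^1 + D_2/(1+r)^2 + D_3/(1+r)^3 + D_4/(1+r)^4 + D_5/(1+r)^5 + TV/(1+r)^5
    = 6846.41613 + 6658.15538 + 6475.07136 + 6297.02174 + 6123.86807 + 115351.40578 = 147751.93846

£147751.94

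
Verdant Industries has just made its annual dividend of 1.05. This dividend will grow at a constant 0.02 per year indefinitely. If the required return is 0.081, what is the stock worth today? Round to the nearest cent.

17.56

D₁ = D₀ × (1 + g) = 1.05 × 1.02 = 1.0710
Growing perpetuity: P = D₁ / (r − g) = 1.0710 / (0.081 − 0.02) = 17.56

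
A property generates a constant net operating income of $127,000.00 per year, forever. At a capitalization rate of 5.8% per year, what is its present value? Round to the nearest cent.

$2189655.17

Level perpetuity: PV = C / r = $127,000.00 / 0.058 = $2,189,655.17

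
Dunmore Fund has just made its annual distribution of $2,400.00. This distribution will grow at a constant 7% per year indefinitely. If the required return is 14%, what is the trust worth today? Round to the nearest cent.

D₁ = D₀ × (1 + g) = $2,400.00 × 1.07 = $2,568.0000
Growing perpetuity: P = D₁ / (r − g) = $2,568.0000 / (0.14 − 0.07) = $36,685.71

$36685.71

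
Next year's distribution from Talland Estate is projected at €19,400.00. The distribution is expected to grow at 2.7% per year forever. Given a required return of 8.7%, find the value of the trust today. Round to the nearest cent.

Growing perpetuity: P = D₁ / (r − g) = €19,400.0000 / (0.087 − 0.027) = €323,333.33

€323333.33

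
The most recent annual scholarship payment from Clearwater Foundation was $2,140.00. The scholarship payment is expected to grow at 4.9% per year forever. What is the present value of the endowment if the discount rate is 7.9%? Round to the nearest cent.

$74828.67

D₁ = D₀ × (1 + g) = $2,140.00 × 1.049 = $2,244.8600
Growing perpetuity: P = D₁ / (r − g) = $2,244.8600 / (0.079 − 0.049) = $74,828.67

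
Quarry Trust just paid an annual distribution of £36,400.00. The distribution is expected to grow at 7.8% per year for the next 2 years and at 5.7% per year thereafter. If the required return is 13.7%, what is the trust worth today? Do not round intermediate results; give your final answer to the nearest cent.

£499549.18

D_1 = 39239.20000
D_2 = 42299.85760
Terminal value at year 2: TV = D_2×(1+g_2)/(r−g_2) = 44710.94948/0.08 = 558886.86854
P_0 = D_1/(1+r)^1 + D_2/(1+r)^2 + TV/(1+r)^2
    = 34511.16974 + 32720.35267 + 432317.65964 = 499549.18206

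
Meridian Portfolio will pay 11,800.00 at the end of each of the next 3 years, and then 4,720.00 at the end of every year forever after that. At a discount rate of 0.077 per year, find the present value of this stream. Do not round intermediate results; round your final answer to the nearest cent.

79643.77

PV of 3-year annuity: 11,800.00 × [1 − (1+0.077)^−3] / 0.077 = 30575.11301
Perpetuity value at year 3: 4,720.00 / 0.077 = 61298.70130
PV of perpetuity: 61298.70130 / (1+0.077)^3 = 49068.65609
Total PV = 30575.11301 + 49068.65609 = 79643.76911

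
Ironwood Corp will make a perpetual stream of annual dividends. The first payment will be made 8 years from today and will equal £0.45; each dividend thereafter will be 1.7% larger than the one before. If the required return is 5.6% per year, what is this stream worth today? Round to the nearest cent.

Value at end of year 7: C₁ / (r − g) = £0.45 / (0.056 − 0.017) = £11.5385
Discount to today: PV = £11.5385 / (1 + 0.056)^7 = £11.5385 / 1.464359 = £7.88

£7.88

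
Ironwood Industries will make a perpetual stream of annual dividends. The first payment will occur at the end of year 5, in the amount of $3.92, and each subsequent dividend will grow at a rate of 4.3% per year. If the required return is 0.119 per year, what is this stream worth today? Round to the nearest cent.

$32.90

Value at end of year 4: C₁ / (r − g) = $3.92 / (0.119 − 0.043) = $51.5789
Discount to today: PV = $51.5789 / (1 + 0.119)^4 = $51.5789 / 1.567907 = $32.90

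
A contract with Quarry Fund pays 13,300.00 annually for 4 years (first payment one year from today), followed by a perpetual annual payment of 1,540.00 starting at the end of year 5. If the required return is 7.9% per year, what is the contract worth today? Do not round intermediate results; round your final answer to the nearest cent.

58531.14

PV of 4-year annuity: 13,300.00 × [1 − (1+0.079)^−4] / 0.079 = 44149.51853
Perpetuity value at year 4: 1,540.00 / 0.079 = 19493.67089
PV of perpetuity: 19493.67089 / (1+0.079)^4 = 14381.62137
Total PV = 44149.51853 + 14381.62137 = 58531.13990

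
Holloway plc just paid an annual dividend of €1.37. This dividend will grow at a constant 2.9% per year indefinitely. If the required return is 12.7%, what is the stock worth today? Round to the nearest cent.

D₁ = D₀ × (1 + g) = €1.37 × 1.029 = €1.4097
Growing perpetuity: P = D₁ / (r − g) = €1.4097 / (0.127 − 0.029) = €14.39

€14.39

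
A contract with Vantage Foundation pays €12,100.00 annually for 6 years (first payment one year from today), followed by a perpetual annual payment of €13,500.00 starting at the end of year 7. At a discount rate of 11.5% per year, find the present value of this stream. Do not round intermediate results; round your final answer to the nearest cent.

PV of 6-year annuity: €12,100.00 × [1 − (1+0.115)^−6] / 0.115 = 50460.55780
Perpetuity value at year 6: €13,500.00 / 0.115 = 117391.30435
PV of perpetuity: 117391.30435 / (1+0.115)^6 = 61092.33490
Total PV = 50460.55780 + 61092.33490 = 111552.89270

€111552.89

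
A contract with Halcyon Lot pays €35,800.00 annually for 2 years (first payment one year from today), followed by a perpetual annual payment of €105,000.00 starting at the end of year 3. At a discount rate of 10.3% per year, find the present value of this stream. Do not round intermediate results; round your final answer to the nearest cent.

PV of 2-year annuity: €35,800.00 × [1 − (1+0.103)^−2] / 0.103 = 61882.98788
Perpetuity value at year 2: €105,000.00 / 0.103 = 1019417.47573
PV of perpetuity: 1019417.47573 / (1+0.103)^2 = 837917.09229
Total PV = 61882.98788 + 837917.09229 = 899800.08016

€899800.08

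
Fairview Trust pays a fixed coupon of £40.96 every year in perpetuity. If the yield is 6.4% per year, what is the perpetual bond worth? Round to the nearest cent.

Level perpetuity: PV = C / r = £40.96 / 0.064 = £640.00

£640.00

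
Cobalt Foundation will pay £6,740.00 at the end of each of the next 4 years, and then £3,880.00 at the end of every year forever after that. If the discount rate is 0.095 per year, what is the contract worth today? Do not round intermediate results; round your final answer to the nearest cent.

PV of 4-year annuity: £6,740.00 × [1 − (1+0.095)^−4] / 0.095 = 21598.20276
Perpetuity value at year 4: £3,880.00 / 0.095 = 40842.10526
PV of perpetuity: 40842.10526 / (1+0.095)^4 = 28408.71851
Total PV = 21598.20276 + 28408.71851 = 50006.92127

£50006.92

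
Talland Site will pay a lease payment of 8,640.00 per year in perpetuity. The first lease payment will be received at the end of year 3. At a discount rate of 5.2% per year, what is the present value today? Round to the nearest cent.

150133.95

Value at end of year 2: C / r = 8,640.00 / 0.052 = 166,153.8462
Discount to today: PV = 166,153.8462 / (1 + 0.052)^2 = 166,153.8462 / 1.106704 = 150,133.95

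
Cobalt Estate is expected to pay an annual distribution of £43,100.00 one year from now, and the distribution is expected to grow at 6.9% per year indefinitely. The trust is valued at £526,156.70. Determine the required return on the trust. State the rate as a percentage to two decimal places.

15.09%

P = D₁/(r − g) ⇒ r = D₁/P + g = £43,100.0000/£526,156.70 + 0.069 = 0.081915 + 0.069 = 0.150915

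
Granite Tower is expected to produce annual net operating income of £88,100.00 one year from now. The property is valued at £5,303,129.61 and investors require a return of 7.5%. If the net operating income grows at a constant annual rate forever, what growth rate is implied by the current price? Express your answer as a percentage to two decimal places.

5.84%

P = D₁/(r−g) ⇒ g = r − D₁/P = 0.075 − £88,100.00/£5,303,129.61 = 0.058387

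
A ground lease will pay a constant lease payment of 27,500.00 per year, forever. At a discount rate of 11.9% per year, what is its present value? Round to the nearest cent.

231092.44

Level perpetuity: PV = C / r = 27,500.00 / 0.119 = 231,092.44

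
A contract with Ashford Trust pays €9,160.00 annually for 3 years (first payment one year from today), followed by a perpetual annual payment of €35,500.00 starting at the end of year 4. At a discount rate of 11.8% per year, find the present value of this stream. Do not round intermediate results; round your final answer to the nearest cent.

€237365.16

PV of 3-year annuity: €9,160.00 × [1 − (1+0.118)^−3] / 0.118 = 22076.60798
Perpetuity value at year 3: €35,500.00 / 0.118 = 300847.45763
PV of perpetuity: 300847.45763 / (1+0.118)^3 = 215288.55117
Total PV = 22076.60798 + 215288.55117 = 237365.15915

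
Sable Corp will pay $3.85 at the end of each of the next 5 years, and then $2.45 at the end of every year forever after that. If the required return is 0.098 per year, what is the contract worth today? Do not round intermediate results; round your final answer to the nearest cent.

$30.33

PV of 5-year annuity: $3.85 × [1 − (1+0.098)^−5] / 0.098 = 14.66940
Perpetuity value at year 5: $2.45 / 0.098 = 25.00000
PV of perpetuity: 25.00000 / (1+0.098)^5 = 15.66492
Total PV = 14.66940 + 15.66492 = 30.33433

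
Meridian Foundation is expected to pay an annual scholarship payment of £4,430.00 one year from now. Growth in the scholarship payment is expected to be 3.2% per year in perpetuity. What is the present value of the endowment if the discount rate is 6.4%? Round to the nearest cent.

£138437.50

Growing perpetuity: P = D₁ / (r − g) = £4,430.0000 / (0.064 − 0.032) = £138,437.50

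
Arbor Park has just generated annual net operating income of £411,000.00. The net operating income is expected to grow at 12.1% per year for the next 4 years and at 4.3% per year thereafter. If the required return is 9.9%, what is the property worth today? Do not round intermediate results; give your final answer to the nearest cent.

D_1 = 460731.00000
D_2 = 516479.45100
D_3 = 578973.46457
D_4 = 649029.25378
Terminal value at year 4: TV = D_4×(1+g_2)/(r−g_2) = 676937.51170/0.056 = 12088169.85173
P_0 = D_1/(1+r)^1 + D_2/(1+r)^2 + D_3/(1+r)^3 + D_4/(1+r)^4 + TV/(1+r)^4
    = 419227.47953 + 427619.65837 + 436179.83352 + 444911.36794 + 8286474.22797 = 10014412.56733

£10014412.57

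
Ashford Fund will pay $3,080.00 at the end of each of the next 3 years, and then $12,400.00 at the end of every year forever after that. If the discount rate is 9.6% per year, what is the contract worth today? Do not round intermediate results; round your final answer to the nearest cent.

$105825.01

PV of 3-year annuity: $3,080.00 × [1 − (1+0.096)^−3] / 0.096 = 7713.76587
Perpetuity value at year 3: $12,400.00 / 0.096 = 129166.66667
PV of perpetuity: 129166.66667 / (1+0.096)^3 = 98111.24565
Total PV = 7713.76587 + 98111.24565 = 105825.01151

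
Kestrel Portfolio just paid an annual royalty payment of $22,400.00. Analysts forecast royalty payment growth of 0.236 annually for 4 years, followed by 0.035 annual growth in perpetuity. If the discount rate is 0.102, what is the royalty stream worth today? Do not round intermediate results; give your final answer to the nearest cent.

D_1 = 27686.40000
D_2 = 34220.39040
D_3 = 42296.40253
D_4 = 52278.35353
Terminal value at year 4: TV = D_4×(1+g_2)/(r−g_2) = 54108.09591/0.067 = 807583.52099
P_0 = D_1/(1+r)^1 + D_2/(1+r)^2 + D_3/(1+r)^3 + D_4/(1+r)^4 + TV/(1+r)^4
    = 25123.77495 + 28178.75303 + 31605.20758 + 35448.30904 + 547597.01284 = 667953.05745

$667953.06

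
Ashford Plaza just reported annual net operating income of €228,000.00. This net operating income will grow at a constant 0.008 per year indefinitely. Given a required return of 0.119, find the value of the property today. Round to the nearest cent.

€2070486.49

D₁ = D₀ × (1 + g) = €228,000.00 × 1.008 = €229,824.0000
Growing perpetuity: P = D₁ / (r − g) = €229,824.0000 / (0.119 − 0.008) = €2,070,486.49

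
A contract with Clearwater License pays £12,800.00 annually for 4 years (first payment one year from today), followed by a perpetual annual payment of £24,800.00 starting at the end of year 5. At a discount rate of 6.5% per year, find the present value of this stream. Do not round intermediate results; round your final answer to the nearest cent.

PV of 4-year annuity: £12,800.00 × [1 − (1+0.065)^−4] / 0.065 = 43850.22210
Perpetuity value at year 4: £24,800.00 / 0.065 = 381538.46154
PV of perpetuity: 381538.46154 / (1+0.065)^4 = 296578.65622
Total PV = 43850.22210 + 296578.65622 = 340428.87832

£340428.88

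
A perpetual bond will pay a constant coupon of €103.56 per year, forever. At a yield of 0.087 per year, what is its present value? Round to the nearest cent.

Level perpetuity: PV = C / r = €103.56 / 0.087 = €1,190.34

€1190.34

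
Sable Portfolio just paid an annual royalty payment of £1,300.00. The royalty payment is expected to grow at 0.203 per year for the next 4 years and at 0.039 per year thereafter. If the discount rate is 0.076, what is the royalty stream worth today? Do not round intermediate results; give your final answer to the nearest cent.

D_1 = 1563.90000
D_2 = 1881.37170
D_3 = 2263.29016
D_4 = 2722.73806
Terminal value at year 4: TV = D_4×(1+g_2)/(r−g_2) = 2828.92484/0.037 = 76457.42813
P_0 = D_1/(1+r)^1 + D_2/(1+r)^2 + D_3/(1+r)^3 + D_4/(1+r)^4 + TV/(1+r)^4
    = 1453.43866 + 1624.98765 + 1816.78452 + 2031.21912 + 57038.82886 = 63965.25881

£63965.26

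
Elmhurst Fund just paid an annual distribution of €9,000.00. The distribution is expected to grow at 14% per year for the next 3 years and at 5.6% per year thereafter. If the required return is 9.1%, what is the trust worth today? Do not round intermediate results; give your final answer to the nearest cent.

D_1 = 10260.00000
D_2 = 11696.40000
D_3 = 13333.89600
Terminal value at year 3: TV = D_3×(1+g_2)/(r−g_2) = 14080.59418/0.035 = 402302.69074
P_0 = D_1/(1+r)^1 + D_2/(1+r)^2 + D_3/(1+r)^3 + TV/(1+r)^3
    = 9404.21632 + 9826.58717 + 10267.92793 + 309798.05409 = 339296.78550

€339296.79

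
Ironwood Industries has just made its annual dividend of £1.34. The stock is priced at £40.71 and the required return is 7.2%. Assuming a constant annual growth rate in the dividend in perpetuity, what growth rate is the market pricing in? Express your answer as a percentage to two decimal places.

P = D₀(1+g)/(r−g) ⇒ P(r−g) = D₀(1+g) ⇒ g(P+D₀) = P·r − D₀
g = (P·r − D₀)/(P + D₀) = (£40.71×0.072 − £1.34) / (£40.71 + £1.34) = 0.037839

3.78%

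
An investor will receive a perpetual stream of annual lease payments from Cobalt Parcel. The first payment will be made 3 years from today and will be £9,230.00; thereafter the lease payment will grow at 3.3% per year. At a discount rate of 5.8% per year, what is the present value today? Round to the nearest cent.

Value at end of year 2: C₁ / (r − g) = £9,230.00 / (0.058 − 0.033) = £369,200.0000
Discount to today: PV = £369,200.0000 / (1 + 0.058)^2 = £369,200.0000 / 1.119364 = £329,830.15

£329830.15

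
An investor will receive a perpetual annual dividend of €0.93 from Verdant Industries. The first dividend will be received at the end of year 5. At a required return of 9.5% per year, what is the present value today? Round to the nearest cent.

€6.81

Value at end of year 4: C / r = €0.93 / 0.095 = €9.7895
Discount to today: PV = €9.7895 / (1 + 0.095)^4 = €9.7895 / 1.437661 = €6.81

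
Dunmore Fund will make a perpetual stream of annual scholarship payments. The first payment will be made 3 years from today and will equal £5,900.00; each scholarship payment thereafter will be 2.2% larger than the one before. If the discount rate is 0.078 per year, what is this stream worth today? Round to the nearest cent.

Value at end of year 2: C₁ / (r − g) = £5,900.00 / (0.078 − 0.022) = £105,357.1429
Discount to today: PV = £105,357.1429 / (1 + 0.078)^2 = £105,357.1429 / 1.162084 = £90,662.24

£90662.24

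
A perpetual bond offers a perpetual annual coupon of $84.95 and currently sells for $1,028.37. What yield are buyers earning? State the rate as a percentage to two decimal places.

P = C/r ⇒ r = C/P = $84.95/$1,028.37 = 0.082606

8.26%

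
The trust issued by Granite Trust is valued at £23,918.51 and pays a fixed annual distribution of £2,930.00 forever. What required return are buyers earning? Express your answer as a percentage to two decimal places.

P = C/r ⇒ r = C/P = £2,930.00/£23,918.51 = 0.122499

12.25%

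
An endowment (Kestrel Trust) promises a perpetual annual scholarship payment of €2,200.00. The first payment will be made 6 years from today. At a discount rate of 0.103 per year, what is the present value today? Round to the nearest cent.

€13083.02

Value at end of year 5: C / r = €2,200.00 / 0.103 = €21,359.2233
Discount to today: PV = €21,359.2233 / (1 + 0.103)^5 = €21,359.2233 / 1.632592 = €13,083.02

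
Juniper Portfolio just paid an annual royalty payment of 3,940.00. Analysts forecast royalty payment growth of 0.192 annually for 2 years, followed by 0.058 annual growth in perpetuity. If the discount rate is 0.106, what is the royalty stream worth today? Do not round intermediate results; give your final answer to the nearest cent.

109697.77

D_1 = 4696.48000
D_2 = 5598.20416
Terminal value at year 2: TV = D_2×(1+g_2)/(r−g_2) = 5922.90000/0.048 = 123393.75003
P_0 = D_1/(1+r)^1 + D_2/(1+r)^2 + TV/(1+r)^2
    = 4246.36528 + 4576.55282 + 100874.85164 = 109697.76974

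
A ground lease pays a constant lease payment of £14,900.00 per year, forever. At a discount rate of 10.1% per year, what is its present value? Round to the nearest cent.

Level perpetuity: PV = C / r = £14,900.00 / 0.101 = £147,524.75

£147524.75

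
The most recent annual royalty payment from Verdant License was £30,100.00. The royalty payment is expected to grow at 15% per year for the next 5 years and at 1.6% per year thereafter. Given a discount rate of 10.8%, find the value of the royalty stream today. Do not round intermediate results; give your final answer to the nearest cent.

D_1 = 34615.00000
D_2 = 39807.25000
D_3 = 45778.33750
D_4 = 52645.08813
D_5 = 60541.85134
Terminal value at year 5: TV = D_5×(1+g_2)/(r−g_2) = 61510.52097/0.092 = 668592.61919
P_0 = D_1/(1+r)^1 + D_2/(1+r)^2 + D_3/(1+r)^3 + D_4/(1+r)^4 + D_5/(1+r)^5 + TV/(1+r)^5
    = 31240.97473 + 32425.19940 + 33654.31346 + 34930.01848 + 36254.08056 + 400371.15048 = 568875.73711

£568875.74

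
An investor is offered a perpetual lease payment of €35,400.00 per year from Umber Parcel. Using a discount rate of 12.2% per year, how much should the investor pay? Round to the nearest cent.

Level perpetuity: PV = C / r = €35,400.00 / 0.122 = €290,163.93

€290163.93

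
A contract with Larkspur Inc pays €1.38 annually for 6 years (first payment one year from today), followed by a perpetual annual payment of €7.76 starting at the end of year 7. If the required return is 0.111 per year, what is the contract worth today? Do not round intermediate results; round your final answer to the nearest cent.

PV of 6-year annuity: €1.38 × [1 − (1+0.111)^−6] / 0.111 = 5.82136
Perpetuity value at year 6: €7.76 / 0.111 = 69.90991
PV of perpetuity: 69.90991 / (1+0.111)^6 = 37.17529
Total PV = 5.82136 + 37.17529 = 42.99665

€43.00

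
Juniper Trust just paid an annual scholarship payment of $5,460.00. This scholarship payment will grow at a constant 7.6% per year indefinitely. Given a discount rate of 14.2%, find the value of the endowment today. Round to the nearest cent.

D₁ = D₀ × (1 + g) = $5,460.00 × 1.076 = $5,874.9600
Growing perpetuity: P = D₁ / (r − g) = $5,874.9600 / (0.142 − 0.076) = $89,014.55

$89014.55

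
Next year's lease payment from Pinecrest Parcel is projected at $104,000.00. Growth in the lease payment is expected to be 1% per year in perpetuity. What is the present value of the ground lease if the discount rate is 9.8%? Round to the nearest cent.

$1181818.18

Growing perpetuity: P = D₁ / (r − g) = $104,000.0000 / (0.098 − 0.01) = $1,181,818.18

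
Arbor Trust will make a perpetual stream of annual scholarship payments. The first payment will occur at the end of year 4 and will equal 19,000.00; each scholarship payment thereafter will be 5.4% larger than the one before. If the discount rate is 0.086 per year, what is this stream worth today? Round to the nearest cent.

463568.74

Value at end of year 3: C₁ / (r − g) = 19,000.00 / (0.086 − 0.054) = 593,750.0000
Discount to today: PV = 593,750.0000 / (1 + 0.086)^3 = 593,750.0000 / 1.280824 = 463,568.74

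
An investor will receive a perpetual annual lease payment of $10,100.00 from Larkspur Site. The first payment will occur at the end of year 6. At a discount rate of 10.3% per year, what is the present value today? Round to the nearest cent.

$60062.94

Value at end of year 5: C / r = $10,100.00 / 0.103 = $98,058.2524
Discount to today: PV = $98,058.2524 / (1 + 0.103)^5 = $98,058.2524 / 1.632592 = $60,062.94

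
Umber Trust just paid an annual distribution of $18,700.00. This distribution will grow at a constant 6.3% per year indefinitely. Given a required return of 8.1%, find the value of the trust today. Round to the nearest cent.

D₁ = D₀ × (1 + g) = $18,700.00 × 1.063 = $19,878.1000
Growing perpetuity: P = D₁ / (r − g) = $19,878.1000 / (0.081 − 0.063) = $1,104,338.89

$1104338.89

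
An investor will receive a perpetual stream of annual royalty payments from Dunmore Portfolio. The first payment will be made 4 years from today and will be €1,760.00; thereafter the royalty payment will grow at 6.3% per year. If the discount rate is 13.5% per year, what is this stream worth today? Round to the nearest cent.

€16718.32

Value at end of year 3: C₁ / (r − g) = €1,760.00 / (0.135 − 0.063) = €24,444.4444
Discount to today: PV = €24,444.4444 / (1 + 0.135)^3 = €24,444.4444 / 1.462135 = €16,718.32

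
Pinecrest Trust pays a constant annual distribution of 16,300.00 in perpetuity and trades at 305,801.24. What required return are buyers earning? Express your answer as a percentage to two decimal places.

5.33%

P = C/r ⇒ r = C/P = 16,300.00/305,801.24 = 0.053303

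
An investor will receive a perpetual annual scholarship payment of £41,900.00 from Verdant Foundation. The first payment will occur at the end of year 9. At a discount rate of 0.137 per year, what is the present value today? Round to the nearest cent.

£109498.90

Value at end of year 8: C / r = £41,900.00 / 0.137 = £305,839.4161
Discount to today: PV = £305,839.4161 / (1 + 0.137)^8 = £305,839.4161 / 2.793082 = £109,498.90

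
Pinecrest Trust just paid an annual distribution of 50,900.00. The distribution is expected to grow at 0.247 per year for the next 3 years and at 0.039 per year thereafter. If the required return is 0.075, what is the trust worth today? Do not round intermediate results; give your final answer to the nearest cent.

D_1 = 63472.30000
D_2 = 79149.95810
D_3 = 98699.99775
Terminal value at year 3: TV = D_3×(1+g_2)/(r−g_2) = 102549.29766/0.036 = 2848591.60175
P_0 = D_1/(1+r)^1 + D_2/(1+r)^2 + D_3/(1+r)^3 + TV/(1+r)^3
    = 59044.00000 + 68491.04000 + 79449.60640 + 2293003.91804 = 2499988.56444

2499988.56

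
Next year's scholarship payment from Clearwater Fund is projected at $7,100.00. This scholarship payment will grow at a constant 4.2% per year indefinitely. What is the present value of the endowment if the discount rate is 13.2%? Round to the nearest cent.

Growing perpetuity: P = D₁ / (r − g) = $7,100.0000 / (0.132 − 0.042) = $78,888.89

$78888.89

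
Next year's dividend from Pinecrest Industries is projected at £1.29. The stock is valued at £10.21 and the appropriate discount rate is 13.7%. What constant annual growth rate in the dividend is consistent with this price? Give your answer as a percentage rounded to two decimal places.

P = D₁/(r−g) ⇒ g = r − D₁/P = 0.137 − £1.29/£10.21 = 0.010653

1.07%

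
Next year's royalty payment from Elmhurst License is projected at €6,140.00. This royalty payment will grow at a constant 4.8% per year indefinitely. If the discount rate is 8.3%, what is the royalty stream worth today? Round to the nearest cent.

€175428.57

Growing perpetuity: P = D₁ / (r − g) = €6,140.0000 / (0.083 − 0.048) = €175,428.57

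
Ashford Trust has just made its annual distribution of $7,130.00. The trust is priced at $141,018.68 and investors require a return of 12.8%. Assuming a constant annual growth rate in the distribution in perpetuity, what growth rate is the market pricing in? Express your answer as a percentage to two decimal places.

7.37%

P = D₀(1+g)/(r−g) ⇒ P(r−g) = D₀(1+g) ⇒ g(P+D₀) = P·r − D₀
g = (P·r − D₀)/(P + D₀) = ($141,018.68×0.128 − $7,130.00) / ($141,018.68 + $7,130.00) = 0.073712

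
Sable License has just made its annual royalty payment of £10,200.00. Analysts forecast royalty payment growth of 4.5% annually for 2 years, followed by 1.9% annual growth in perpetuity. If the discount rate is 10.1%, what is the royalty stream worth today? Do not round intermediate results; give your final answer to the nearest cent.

£133057.45

D_1 = 10659.00000
D_2 = 11138.65500
Terminal value at year 2: TV = D_2×(1+g_2)/(r−g_2) = 11350.28945/0.082 = 138418.16396
P_0 = D_1/(1+r)^1 + D_2/(1+r)^2 + TV/(1+r)^2
    = 9681.19891 + 9188.78552 + 114187.46888 = 133057.45331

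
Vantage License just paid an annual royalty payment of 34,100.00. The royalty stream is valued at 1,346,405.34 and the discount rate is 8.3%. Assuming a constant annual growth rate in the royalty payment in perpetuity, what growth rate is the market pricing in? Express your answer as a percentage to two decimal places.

5.62%

P = D₀(1+g)/(r−g) ⇒ P(r−g) = D₀(1+g) ⇒ g(P+D₀) = P·r − D₀
g = (P·r − D₀)/(P + D₀) = (1,346,405.34×0.083 − 34,100.00) / (1,346,405.34 + 34,100.00) = 0.056249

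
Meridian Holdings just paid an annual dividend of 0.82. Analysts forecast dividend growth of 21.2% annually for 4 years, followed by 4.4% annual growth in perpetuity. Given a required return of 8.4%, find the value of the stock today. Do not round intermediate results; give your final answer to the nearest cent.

D_1 = 0.99384
D_2 = 1.20453
D_3 = 1.45990
D_4 = 1.76939
Terminal value at year 4: TV = D_4×(1+g_2)/(r−g_2) = 1.84725/0.04 = 46.18116
P_0 = D_1/(1+r)^1 + D_2/(1+r)^2 + D_3/(1+r)^3 + D_4/(1+r)^4 + TV/(1+r)^4
    = 0.91683 + 1.02509 + 1.14613 + 1.28147 + 33.44627 = 37.81578

37.82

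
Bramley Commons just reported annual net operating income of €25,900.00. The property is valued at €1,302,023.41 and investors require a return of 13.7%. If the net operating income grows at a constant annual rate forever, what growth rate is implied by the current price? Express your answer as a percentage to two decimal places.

11.48%

P = D₀(1+g)/(r−g) ⇒ P(r−g) = D₀(1+g) ⇒ g(P+D₀) = P·r − D₀
g = (P·r − D₀)/(P + D₀) = (€1,302,023.41×0.137 − €25,900.00) / (€1,302,023.41 + €25,900.00) = 0.114824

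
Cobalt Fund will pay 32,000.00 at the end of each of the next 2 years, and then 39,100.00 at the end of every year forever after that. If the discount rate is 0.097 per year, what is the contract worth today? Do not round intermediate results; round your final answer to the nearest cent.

390720.68

PV of 2-year annuity: 32,000.00 × [1 − (1+0.097)^−2] / 0.097 = 55761.59061
Perpetuity value at year 2: 39,100.00 / 0.097 = 403092.78351
PV of perpetuity: 403092.78351 / (1+0.097)^2 = 334959.08997
Total PV = 55761.59061 + 334959.08997 = 390720.68059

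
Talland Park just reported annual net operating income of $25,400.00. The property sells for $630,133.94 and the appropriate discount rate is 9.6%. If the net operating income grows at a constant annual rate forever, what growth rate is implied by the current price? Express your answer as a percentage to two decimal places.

P = D₀(1+g)/(r−g) ⇒ P(r−g) = D₀(1+g) ⇒ g(P+D₀) = P·r − D₀
g = (P·r − D₀)/(P + D₀) = ($630,133.94×0.096 − $25,400.00) / ($630,133.94 + $25,400.00) = 0.053533

5.35%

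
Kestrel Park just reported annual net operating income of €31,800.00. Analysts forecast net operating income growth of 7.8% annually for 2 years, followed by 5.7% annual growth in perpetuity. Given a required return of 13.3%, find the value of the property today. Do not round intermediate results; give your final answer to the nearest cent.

D_1 = 34280.40000
D_2 = 36954.27120
Terminal value at year 2: TV = D_2×(1+g_2)/(r−g_2) = 39060.66466/0.076 = 513956.11393
P_0 = D_1/(1+r)^1 + D_2/(1+r)^2 + TV/(1+r)^2
    = 30256.31068 + 28787.55773 + 400374.32270 = 459418.19111

€459418.19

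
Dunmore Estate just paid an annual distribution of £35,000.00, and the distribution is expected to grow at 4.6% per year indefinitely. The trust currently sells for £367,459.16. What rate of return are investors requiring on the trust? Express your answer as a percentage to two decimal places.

14.56%

D₁ = £35,000.00 × 1.046 = £36,610.0000
P = D₁/(r − g) ⇒ r = D₁/P + g = £36,610.0000/£367,459.16 + 0.046 = 0.099630 + 0.046 = 0.145630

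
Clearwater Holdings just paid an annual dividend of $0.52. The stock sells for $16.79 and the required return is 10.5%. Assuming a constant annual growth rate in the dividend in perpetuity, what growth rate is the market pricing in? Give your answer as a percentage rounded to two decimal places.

P = D₀(1+g)/(r−g) ⇒ P(r−g) = D₀(1+g) ⇒ g(P+D₀) = P·r − D₀
g = (P·r − D₀)/(P + D₀) = ($16.79×0.105 − $0.52) / ($16.79 + $0.52) = 0.071805

7.18%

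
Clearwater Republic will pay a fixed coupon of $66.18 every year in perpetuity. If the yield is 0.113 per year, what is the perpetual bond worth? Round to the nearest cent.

Level perpetuity: PV = C / r = $66.18 / 0.113 = $585.66

$585.66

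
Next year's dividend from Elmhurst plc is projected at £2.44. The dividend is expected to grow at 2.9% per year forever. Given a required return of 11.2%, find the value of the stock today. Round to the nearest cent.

£29.40

Growing perpetuity: P = D₁ / (r − g) = £2.4400 / (0.112 − 0.029) = £29.40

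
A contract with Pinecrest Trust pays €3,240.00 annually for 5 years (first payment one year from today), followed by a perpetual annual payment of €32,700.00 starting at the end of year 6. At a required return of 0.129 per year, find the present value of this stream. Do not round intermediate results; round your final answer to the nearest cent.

PV of 5-year annuity: €3,240.00 × [1 − (1+0.129)^−5] / 0.129 = 11423.68951
Perpetuity value at year 5: €32,700.00 / 0.129 = 253488.37209
PV of perpetuity: 253488.37209 / (1+0.129)^5 = 138193.72798
Total PV = 11423.68951 + 138193.72798 = 149617.41749

€149617.42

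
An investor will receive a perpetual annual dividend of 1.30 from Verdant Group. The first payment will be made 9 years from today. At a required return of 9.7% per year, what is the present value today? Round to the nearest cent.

Value at end of year 8: C / r = 1.30 / 0.097 = 13.4021
Discount to today: PV = 13.4021 / (1 + 0.097)^8 = 13.4021 / 2.097264 = 6.39

6.39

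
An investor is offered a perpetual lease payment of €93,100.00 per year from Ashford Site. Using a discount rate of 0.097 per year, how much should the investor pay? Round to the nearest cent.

Level perpetuity: PV = C / r = €93,100.00 / 0.097 = €959,793.81

€959793.81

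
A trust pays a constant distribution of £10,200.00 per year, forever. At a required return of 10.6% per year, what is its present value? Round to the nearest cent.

£96226.42

Level perpetuity: PV = C / r = £10,200.00 / 0.106 = £96,226.42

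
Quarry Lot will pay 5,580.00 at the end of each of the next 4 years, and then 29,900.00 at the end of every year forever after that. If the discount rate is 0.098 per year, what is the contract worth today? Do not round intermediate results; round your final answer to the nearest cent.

227675.97

PV of 4-year annuity: 5,580.00 × [1 − (1+0.098)^−4] / 0.098 = 17764.69940
Perpetuity value at year 4: 29,900.00 / 0.098 = 305102.04082
PV of perpetuity: 305102.04082 / (1+0.098)^4 = 209911.26806
Total PV = 17764.69940 + 209911.26806 = 227675.96745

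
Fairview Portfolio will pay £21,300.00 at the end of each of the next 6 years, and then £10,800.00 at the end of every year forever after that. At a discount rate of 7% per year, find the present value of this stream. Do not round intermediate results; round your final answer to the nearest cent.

£204334.38

PV of 6-year annuity: £21,300.00 × [1 − (1+0.07)^−6] / 0.07 = 101527.29475
Perpetuity value at year 6: £10,800.00 / 0.07 = 154285.71429
PV of perpetuity: 154285.71429 / (1+0.07)^6 = 102807.08596
Total PV = 101527.29475 + 102807.08596 = 204334.38071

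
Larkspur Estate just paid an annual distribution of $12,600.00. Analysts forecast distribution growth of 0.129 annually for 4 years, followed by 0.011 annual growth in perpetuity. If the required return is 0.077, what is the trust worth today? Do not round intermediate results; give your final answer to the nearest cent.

D_1 = 14225.40000
D_2 = 16060.47660
D_3 = 18132.27808
D_4 = 20471.34195
Terminal value at year 4: TV = D_4×(1+g_2)/(r−g_2) = 20696.52672/0.066 = 313583.73811
P_0 = D_1/(1+r)^1 + D_2/(1+r)^2 + D_3/(1+r)^3 + D_4/(1+r)^4 + TV/(1+r)^4
    = 13208.35655 + 13846.08592 + 14514.60632 + 15215.40440 + 233072.33101 = 289856.78420

$289856.78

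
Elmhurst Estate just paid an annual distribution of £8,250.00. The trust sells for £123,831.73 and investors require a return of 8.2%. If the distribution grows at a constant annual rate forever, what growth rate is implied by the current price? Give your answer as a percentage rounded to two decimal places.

1.44%

P = D₀(1+g)/(r−g) ⇒ P(r−g) = D₀(1+g) ⇒ g(P+D₀) = P·r − D₀
g = (P·r − D₀)/(P + D₀) = (£123,831.73×0.082 − £8,250.00) / (£123,831.73 + £8,250.00) = 0.014417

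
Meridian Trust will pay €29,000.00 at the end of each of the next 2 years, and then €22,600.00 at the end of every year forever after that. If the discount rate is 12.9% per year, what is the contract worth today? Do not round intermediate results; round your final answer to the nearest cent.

PV of 2-year annuity: €29,000.00 × [1 − (1+0.129)^−2] / 0.129 = 48437.95233
Perpetuity value at year 2: €22,600.00 / 0.129 = 175193.79845
PV of perpetuity: 175193.79845 / (1+0.129)^2 = 137445.60111
Total PV = 48437.95233 + 137445.60111 = 185883.55345

€185883.55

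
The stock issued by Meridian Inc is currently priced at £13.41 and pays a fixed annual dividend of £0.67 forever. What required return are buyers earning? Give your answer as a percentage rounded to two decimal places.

5.00%

P = C/r ⇒ r = C/P = £0.67/£13.41 = 0.049963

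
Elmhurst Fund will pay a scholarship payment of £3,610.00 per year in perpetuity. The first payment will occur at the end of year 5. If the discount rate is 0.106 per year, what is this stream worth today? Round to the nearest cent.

Value at end of year 4: C / r = £3,610.00 / 0.106 = £34,056.6038
Discount to today: PV = £34,056.6038 / (1 + 0.106)^4 = £34,056.6038 / 1.496306 = £22,760.45

£22760.45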